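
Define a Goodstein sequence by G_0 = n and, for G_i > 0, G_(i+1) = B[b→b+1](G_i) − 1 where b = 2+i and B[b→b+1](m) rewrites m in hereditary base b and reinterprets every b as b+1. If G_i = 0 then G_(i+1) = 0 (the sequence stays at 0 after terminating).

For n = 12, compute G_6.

[0] 12 ≡ 2^(2 + 1) + 2^2 (base 2). Lift 3: 108. −1: 107.
[1] 107 ≡ 3^(3 + 1) + 2·3^2 + 2·3 + 2 (base 3). Lift 4: 1066. −1: 1065.
[2] 1065 ≡ 4^(4 + 1) + 2·4^2 + 2·4 + 1 (base 4). Lift 5: 15686. −1: 15685.
[3] 15685 ≡ 5^(5 + 1) + 2·5^2 + 2·5 (base 5). Lift 6: 280020. −1: 280019.
[4] 280019 ≡ 6^(6 + 1) + 2·6^2 + 6 + 5 (base 6). Lift 7: 5764911. −1: 5764910.
[5] 5764910 ≡ 7^(7 + 1) + 2·7^2 + 7 + 4 (base 7). Lift 8: 134217868. −1: 134217867.
[6] 134217867 ≡ 8^(8 + 1) + 2·8^2 + 8 + 3 (base 8). Lift 9: 3486784575. −1: 3486784574.

134217867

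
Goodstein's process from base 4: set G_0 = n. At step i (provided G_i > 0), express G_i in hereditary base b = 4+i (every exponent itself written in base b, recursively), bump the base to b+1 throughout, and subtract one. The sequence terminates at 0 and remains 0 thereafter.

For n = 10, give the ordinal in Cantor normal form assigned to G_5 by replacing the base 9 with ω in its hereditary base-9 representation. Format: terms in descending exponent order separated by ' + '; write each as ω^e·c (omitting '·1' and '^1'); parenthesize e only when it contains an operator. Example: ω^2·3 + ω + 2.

ω + 4

i=0: 10 = 2·4 + 2 (b=4); 4→5: 2·5 + 2 = 12; 12−1 = 11
i=1: 11 = 2·5 + 1 (b=5); 5→6: 2·6 + 1 = 13; 13−1 = 12
i=2: 12 = 2·6 (b=6); 6→7: 2·7 = 14; 14−1 = 13
i=3: 13 = 7 + 6 (b=7); 7→8: 8 + 6 = 14; 14−1 = 13
i=4: 13 = 8 + 5 (b=8); 8→9: 9 + 5 = 14; 14−1 = 13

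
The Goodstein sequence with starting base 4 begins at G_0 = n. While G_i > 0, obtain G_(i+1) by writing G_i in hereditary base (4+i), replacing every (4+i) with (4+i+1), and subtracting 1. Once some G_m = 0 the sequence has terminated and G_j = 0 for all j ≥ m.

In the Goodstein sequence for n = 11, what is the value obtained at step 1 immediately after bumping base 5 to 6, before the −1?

14

[0] 11 ≡ 2·4 + 3 (base 4). Lift 5: 13. −1: 12.
[1] 12 ≡ 2·5 + 2 (base 5). Lift 6: 14. −1: 13.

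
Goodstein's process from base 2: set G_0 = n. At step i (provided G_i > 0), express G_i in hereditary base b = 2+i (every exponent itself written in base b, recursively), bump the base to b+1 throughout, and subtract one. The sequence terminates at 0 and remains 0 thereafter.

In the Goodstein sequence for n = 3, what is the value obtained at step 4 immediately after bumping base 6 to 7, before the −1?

base 2: 3 = 2 + 1; at 3: 3 + 1 = 4; next = 3
base 3: 3 = 3; at 4: 4 = 4; next = 3
base 4: 3 = 3; at 5: 3 = 3; next = 2
base 5: 2 = 2; at 6: 2 = 2; next = 1
base 6: 1 = 1; at 7: 1 = 1; next = 0

1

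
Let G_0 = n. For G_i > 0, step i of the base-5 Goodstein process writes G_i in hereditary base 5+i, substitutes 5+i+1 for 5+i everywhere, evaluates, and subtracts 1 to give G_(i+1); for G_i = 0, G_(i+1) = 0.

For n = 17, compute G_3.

step 0: 17 = 3·5 + 2; sub 6 for 5: 3·6 + 2; = 20; G_1 = 20−1 = 19
step 1: 19 = 3·6 + 1; sub 7 for 6: 3·7 + 1; = 22; G_2 = 22−1 = 21
step 2: 21 = 3·7; sub 8 for 7: 3·8; = 24; G_3 = 24−1 = 23

23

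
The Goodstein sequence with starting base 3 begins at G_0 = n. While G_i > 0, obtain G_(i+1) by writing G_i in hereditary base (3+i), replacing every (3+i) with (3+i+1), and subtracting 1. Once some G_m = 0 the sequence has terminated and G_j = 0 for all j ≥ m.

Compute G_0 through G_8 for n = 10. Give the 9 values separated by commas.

G_0=10  [base 3] 3^2 + 1  →[3↦4]→  4^2 + 1 = 17  −1 ⇒ G_1=16
G_1=16  [base 4] 4^2  →[4↦5]→  5^2 = 25  −1 ⇒ G_2=24
G_2=24  [base 5] 4·5 + 4  →[5↦6]→  4·6 + 4 = 28  −1 ⇒ G_3=27
G_3=27  [base 6] 4·6 + 3  →[6↦7]→  4·7 + 3 = 31  −1 ⇒ G_4=30
G_4=30  [base 7] 4·7 + 2  →[7↦8]→  4·8 + 2 = 34  −1 ⇒ G_5=33
G_5=33  [base 8] 4·8 + 1  →[8↦9]→  4·9 + 1 = 37  −1 ⇒ G_6=36
G_6=36  [base 9] 4·9  →[9↦10]→  4·10 = 40  −1 ⇒ G_7=39
G_7=39  [base 10] 3·10 + 9  →[10↦11]→  3·11 + 9 = 42  −1 ⇒ G_8=41

10, 16, 24, 27, 30, 33, 36, 39, 41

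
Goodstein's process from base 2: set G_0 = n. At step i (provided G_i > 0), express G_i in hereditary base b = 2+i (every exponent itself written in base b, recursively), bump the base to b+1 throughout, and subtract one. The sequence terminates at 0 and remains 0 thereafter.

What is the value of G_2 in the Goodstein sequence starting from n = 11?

i=0: 11 = 2^(2 + 1) + 2 + 1 (b=2); 2→3: 3^(3 + 1) + 3 + 1 = 85; 85−1 = 84
i=1: 84 = 3^(3 + 1) + 3 (b=3); 3→4: 4^(4 + 1) + 4 = 1028; 1028−1 = 1027
i=2: 1027 = 4^(4 + 1) + 3 (b=4); 4→5: 5^(5 + 1) + 3 = 15628; 15628−1 = 15627

1027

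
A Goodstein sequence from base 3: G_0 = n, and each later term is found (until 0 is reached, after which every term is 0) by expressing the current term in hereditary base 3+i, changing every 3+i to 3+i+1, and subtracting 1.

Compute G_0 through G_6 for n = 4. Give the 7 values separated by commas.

base 3: 4 = 3 + 1; at 4: 4 + 1 = 5; next = 4
base 4: 4 = 4; at 5: 5 = 5; next = 4
base 5: 4 = 4; at 6: 4 = 4; next = 3
base 6: 3 = 3; at 7: 3 = 3; next = 2
base 7: 2 = 2; at 8: 2 = 2; next = 1
base 8: 1 = 1; at 9: 1 = 1; next = 0

4, 4, 4, 3, 2, 1, 0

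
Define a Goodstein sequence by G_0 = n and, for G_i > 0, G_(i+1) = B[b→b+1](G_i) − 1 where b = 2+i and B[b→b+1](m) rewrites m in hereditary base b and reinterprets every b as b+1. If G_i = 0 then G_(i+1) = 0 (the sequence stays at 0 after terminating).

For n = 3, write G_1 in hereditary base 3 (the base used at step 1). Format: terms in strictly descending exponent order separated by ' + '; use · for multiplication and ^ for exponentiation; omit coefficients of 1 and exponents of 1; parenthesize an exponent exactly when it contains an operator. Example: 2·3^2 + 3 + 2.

3

G_0=3  [base 2] 2 + 1  →[2↦3]→  3 + 1 = 4  −1 ⇒ G_1=3
G_1=3  [base 3] 3  →[3↦4]→  4 = 4  −1 ⇒ G_2=3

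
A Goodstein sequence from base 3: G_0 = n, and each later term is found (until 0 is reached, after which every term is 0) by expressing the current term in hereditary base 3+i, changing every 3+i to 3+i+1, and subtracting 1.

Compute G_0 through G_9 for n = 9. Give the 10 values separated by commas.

9, 15, 17, 19, 21, 23, 24, 25, 26, 27

base 3: 9 = 3^2; at 4: 4^2 = 16; next = 15
base 4: 15 = 3·4 + 3; at 5: 3·5 + 3 = 18; next = 17
base 5: 17 = 3·5 + 2; at 6: 3·6 + 2 = 20; next = 19
base 6: 19 = 3·6 + 1; at 7: 3·7 + 1 = 22; next = 21
base 7: 21 = 3·7; at 8: 3·8 = 24; next = 23
base 8: 23 = 2·8 + 7; at 9: 2·9 + 7 = 25; next = 24
base 9: 24 = 2·9 + 6; at 10: 2·10 + 6 = 26; next = 25
base 10: 25 = 2·10 + 5; at 11: 2·11 + 5 = 27; next = 26
base 11: 26 = 2·11 + 4; at 12: 2·12 + 4 = 28; next = 27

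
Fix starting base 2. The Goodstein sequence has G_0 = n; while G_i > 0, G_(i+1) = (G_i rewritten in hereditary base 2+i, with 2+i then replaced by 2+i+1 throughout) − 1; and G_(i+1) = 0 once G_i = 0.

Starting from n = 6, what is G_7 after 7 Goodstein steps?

i=0: 6 = 2^2 + 2 (b=2); 2→3: 3^3 + 3 = 30; 30−1 = 29
i=1: 29 = 3^3 + 2 (b=3); 3→4: 4^4 + 2 = 258; 258−1 = 257
i=2: 257 = 4^4 + 1 (b=4); 4→5: 5^5 + 1 = 3126; 3126−1 = 3125
i=3: 3125 = 5^5 (b=5); 5→6: 6^6 = 46656; 46656−1 = 46655
i=4: 46655 = 5·6^5 + 5·6^4 + 5·6^3 + 5·6^2 + 5·6 + 5 (b=6); 6→7: 5·7^5 + 5·7^4 + 5·7^3 + 5·7^2 + 5·7 + 5 = 98040; 98040−1 = 98039
i=5: 98039 = 5·7^5 + 5·7^4 + 5·7^3 + 5·7^2 + 5·7 + 4 (b=7); 7→8: 5·8^5 + 5·8^4 + 5·8^3 + 5·8^2 + 5·8 + 4 = 187244; 187244−1 = 187243
i=6: 187243 = 5·8^5 + 5·8^4 + 5·8^3 + 5·8^2 + 5·8 + 3 (b=8); 8→9: 5·9^5 + 5·9^4 + 5·9^3 + 5·9^2 + 5·9 + 3 = 332148; 332148−1 = 332147
i=7: 332147 = 5·9^5 + 5·9^4 + 5·9^3 + 5·9^2 + 5·9 + 2 (b=9); 9→10: 5·10^5 + 5·10^4 + 5·10^3 + 5·10^2 + 5·10 + 2 = 555552; 555552−1 = 555551

332147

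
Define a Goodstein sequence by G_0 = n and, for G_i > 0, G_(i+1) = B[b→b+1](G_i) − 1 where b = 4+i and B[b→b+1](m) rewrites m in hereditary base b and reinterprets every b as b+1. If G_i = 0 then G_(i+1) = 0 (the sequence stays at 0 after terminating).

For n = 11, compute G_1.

11 —HB4→ 2·4 + 3 —bump→ 2·5 + 3 = 13 —(−1)→ 12
12 —HB5→ 2·5 + 2 —bump→ 2·6 + 2 = 14 —(−1)→ 13

12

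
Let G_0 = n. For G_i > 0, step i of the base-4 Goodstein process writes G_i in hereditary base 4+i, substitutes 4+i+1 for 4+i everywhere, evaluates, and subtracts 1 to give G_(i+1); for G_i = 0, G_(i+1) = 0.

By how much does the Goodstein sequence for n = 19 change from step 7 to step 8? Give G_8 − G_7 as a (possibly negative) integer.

6

[0] 19 ≡ 4^2 + 3 (base 4). Lift 5: 28. −1: 27.
[1] 27 ≡ 5^2 + 2 (base 5). Lift 6: 38. −1: 37.
[2] 37 ≡ 6^2 + 1 (base 6). Lift 7: 50. −1: 49.
[3] 49 ≡ 7^2 (base 7). Lift 8: 64. −1: 63.
[4] 63 ≡ 7·8 + 7 (base 8). Lift 9: 70. −1: 69.
[5] 69 ≡ 7·9 + 6 (base 9). Lift 10: 76. −1: 75.
[6] 75 ≡ 7·10 + 5 (base 10). Lift 11: 82. −1: 81.
[7] 81 ≡ 7·11 + 4 (base 11). Lift 12: 88. −1: 87.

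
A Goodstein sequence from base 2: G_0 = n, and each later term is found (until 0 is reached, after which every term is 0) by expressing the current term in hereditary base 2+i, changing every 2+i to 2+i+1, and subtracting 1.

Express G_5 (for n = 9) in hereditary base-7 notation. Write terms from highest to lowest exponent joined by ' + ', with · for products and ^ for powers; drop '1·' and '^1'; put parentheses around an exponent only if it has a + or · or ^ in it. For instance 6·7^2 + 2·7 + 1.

3·7^7 + 3·7^3 + 3·7^2 + 3·7

9 —HB2→ 2^(2 + 1) + 1 —bump→ 3^(3 + 1) + 1 = 82 —(−1)→ 81
81 —HB3→ 3^(3 + 1) —bump→ 4^(4 + 1) = 1024 —(−1)→ 1023
1023 —HB4→ 3·4^4 + 3·4^3 + 3·4^2 + 3·4 + 3 —bump→ 3·5^5 + 3·5^3 + 3·5^2 + 3·5 + 3 = 9843 —(−1)→ 9842
9842 —HB5→ 3·5^5 + 3·5^3 + 3·5^2 + 3·5 + 2 —bump→ 3·6^6 + 3·6^3 + 3·6^2 + 3·6 + 2 = 140744 —(−1)→ 140743
140743 —HB6→ 3·6^6 + 3·6^3 + 3·6^2 + 3·6 + 1 —bump→ 3·7^7 + 3·7^3 + 3·7^2 + 3·7 + 1 = 2471827 —(−1)→ 2471826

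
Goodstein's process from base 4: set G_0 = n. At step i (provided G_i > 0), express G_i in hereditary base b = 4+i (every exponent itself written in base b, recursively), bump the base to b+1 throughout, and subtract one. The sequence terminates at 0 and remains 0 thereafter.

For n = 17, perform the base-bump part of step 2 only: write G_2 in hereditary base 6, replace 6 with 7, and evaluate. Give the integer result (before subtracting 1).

17 —HB4→ 4^2 + 1 —bump→ 5^2 + 1 = 26 —(−1)→ 25
25 —HB5→ 5^2 —bump→ 6^2 = 36 —(−1)→ 35
35 —HB6→ 5·6 + 5 —bump→ 5·7 + 5 = 40 —(−1)→ 39

40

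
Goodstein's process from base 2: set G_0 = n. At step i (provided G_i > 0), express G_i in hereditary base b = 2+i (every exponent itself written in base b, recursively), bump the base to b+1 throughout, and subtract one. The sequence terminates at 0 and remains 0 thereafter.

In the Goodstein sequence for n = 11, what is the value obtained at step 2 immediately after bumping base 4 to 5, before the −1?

15628

11 —HB2→ 2^(2 + 1) + 2 + 1 —bump→ 3^(3 + 1) + 3 + 1 = 85 —(−1)→ 84
84 —HB3→ 3^(3 + 1) + 3 —bump→ 4^(4 + 1) + 4 = 1028 —(−1)→ 1027
1027 —HB4→ 4^(4 + 1) + 3 —bump→ 5^(5 + 1) + 3 = 15628 —(−1)→ 15627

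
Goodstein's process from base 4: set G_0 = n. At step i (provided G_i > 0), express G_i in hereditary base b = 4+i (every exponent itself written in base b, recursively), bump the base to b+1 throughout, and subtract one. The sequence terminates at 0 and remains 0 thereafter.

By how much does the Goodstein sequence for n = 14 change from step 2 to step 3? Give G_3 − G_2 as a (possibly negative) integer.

2

G_0=14  [base 4] 3·4 + 2  →[4↦5]→  3·5 + 2 = 17  −1 ⇒ G_1=16
G_1=16  [base 5] 3·5 + 1  →[5↦6]→  3·6 + 1 = 19  −1 ⇒ G_2=18
G_2=18  [base 6] 3·6  →[6↦7]→  3·7 = 21  −1 ⇒ G_3=20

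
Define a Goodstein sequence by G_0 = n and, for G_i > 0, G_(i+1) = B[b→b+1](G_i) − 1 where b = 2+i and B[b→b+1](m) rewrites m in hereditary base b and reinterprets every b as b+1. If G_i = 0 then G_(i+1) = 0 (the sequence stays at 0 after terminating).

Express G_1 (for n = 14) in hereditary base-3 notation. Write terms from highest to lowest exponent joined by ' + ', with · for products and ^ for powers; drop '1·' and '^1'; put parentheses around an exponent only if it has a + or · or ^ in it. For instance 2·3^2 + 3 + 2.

3^(3 + 1) + 3^3 + 2

step 0: 14 = 2^(2 + 1) + 2^2 + 2; sub 3 for 2: 3^(3 + 1) + 3^3 + 3; = 111; G_1 = 111−1 = 110
step 1: 110 = 3^(3 + 1) + 3^3 + 2; sub 4 for 3: 4^(4 + 1) + 4^4 + 2; = 1282; G_2 = 1282−1 = 1281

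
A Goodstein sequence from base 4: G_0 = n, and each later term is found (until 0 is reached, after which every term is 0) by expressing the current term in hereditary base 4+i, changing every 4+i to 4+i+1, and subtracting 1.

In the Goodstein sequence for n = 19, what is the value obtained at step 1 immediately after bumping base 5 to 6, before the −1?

38

step 0: 19 = 4^2 + 3; sub 5 for 4: 5^2 + 3; = 28; G_1 = 28−1 = 27
step 1: 27 = 5^2 + 2; sub 6 for 5: 6^2 + 2; = 38; G_2 = 38−1 = 37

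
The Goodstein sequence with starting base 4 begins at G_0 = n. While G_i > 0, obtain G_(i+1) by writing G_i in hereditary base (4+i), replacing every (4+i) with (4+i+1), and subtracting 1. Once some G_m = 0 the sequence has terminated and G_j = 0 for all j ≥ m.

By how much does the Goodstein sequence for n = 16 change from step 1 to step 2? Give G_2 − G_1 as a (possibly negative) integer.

16 —HB4→ 4^2 —bump→ 5^2 = 25 —(−1)→ 24
24 —HB5→ 4·5 + 4 —bump→ 4·6 + 4 = 28 —(−1)→ 27

3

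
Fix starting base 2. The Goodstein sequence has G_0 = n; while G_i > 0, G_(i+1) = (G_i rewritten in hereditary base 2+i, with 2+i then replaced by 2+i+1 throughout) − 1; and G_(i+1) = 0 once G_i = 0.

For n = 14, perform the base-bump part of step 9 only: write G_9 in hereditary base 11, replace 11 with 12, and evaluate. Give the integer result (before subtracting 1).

106993206736332

G_0 = 14. HB_2(14) = 2^(2 + 1) + 2^2 + 2. Bump = 111. G_1 = 110.
G_1 = 110. HB_3(110) = 3^(3 + 1) + 3^3 + 2. Bump = 1282. G_2 = 1281.
G_2 = 1281. HB_4(1281) = 4^(4 + 1) + 4^4 + 1. Bump = 18751. G_3 = 18750.
G_3 = 18750. HB_5(18750) = 5^(5 + 1) + 5^5. Bump = 326592. G_4 = 326591.
G_4 = 326591. HB_6(326591) = 6^(6 + 1) + 5·6^5 + 5·6^4 + 5·6^3 + 5·6^2 + 5·6 + 5. Bump = 5862841. G_5 = 5862840.
G_5 = 5862840. HB_7(5862840) = 7^(7 + 1) + 5·7^5 + 5·7^4 + 5·7^3 + 5·7^2 + 5·7 + 4. Bump = 134404972. G_6 = 134404971.
G_6 = 134404971. HB_8(134404971) = 8^(8 + 1) + 5·8^5 + 5·8^4 + 5·8^3 + 5·8^2 + 5·8 + 3. Bump = 3487116549. G_7 = 3487116548.
G_7 = 3487116548. HB_9(3487116548) = 9^(9 + 1) + 5·9^5 + 5·9^4 + 5·9^3 + 5·9^2 + 5·9 + 2. Bump = 100000555552. G_8 = 100000555551.
G_8 = 100000555551. HB_10(100000555551) = 10^(10 + 1) + 5·10^5 + 5·10^4 + 5·10^3 + 5·10^2 + 5·10 + 1. Bump = 3138429262497. G_9 = 3138429262496.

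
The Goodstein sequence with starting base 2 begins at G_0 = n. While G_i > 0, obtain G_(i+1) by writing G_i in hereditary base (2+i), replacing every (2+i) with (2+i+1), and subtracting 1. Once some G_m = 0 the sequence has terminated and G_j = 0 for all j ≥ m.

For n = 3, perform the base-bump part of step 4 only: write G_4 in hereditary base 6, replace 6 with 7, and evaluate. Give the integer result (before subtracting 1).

base 2: 3 = 2 + 1; at 3: 3 + 1 = 4; next = 3
base 3: 3 = 3; at 4: 4 = 4; next = 3
base 4: 3 = 3; at 5: 3 = 3; next = 2
base 5: 2 = 2; at 6: 2 = 2; next = 1
base 6: 1 = 1; at 7: 1 = 1; next = 0

1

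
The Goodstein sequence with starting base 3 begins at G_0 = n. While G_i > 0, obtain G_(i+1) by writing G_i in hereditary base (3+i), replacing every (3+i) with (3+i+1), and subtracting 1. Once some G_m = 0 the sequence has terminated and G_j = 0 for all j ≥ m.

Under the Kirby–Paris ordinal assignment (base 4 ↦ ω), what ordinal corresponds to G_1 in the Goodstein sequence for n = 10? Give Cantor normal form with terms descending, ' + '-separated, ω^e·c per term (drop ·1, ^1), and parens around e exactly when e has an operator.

ω^2

base 3: 10 = 3^2 + 1; at 4: 4^2 + 1 = 17; next = 16
base 4: 16 = 4^2; at 5: 5^2 = 25; next = 24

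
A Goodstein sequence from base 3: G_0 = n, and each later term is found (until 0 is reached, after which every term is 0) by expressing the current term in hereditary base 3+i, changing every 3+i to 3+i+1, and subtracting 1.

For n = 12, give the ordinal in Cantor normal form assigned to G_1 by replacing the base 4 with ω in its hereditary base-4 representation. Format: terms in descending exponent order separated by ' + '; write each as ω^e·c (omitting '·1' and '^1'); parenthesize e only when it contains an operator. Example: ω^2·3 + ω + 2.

step 0: 12 = 3^2 + 3; sub 4 for 3: 4^2 + 4; = 20; G_1 = 20−1 = 19
step 1: 19 = 4^2 + 3; sub 5 for 4: 5^2 + 3; = 28; G_2 = 28−1 = 27

ω^2 + 3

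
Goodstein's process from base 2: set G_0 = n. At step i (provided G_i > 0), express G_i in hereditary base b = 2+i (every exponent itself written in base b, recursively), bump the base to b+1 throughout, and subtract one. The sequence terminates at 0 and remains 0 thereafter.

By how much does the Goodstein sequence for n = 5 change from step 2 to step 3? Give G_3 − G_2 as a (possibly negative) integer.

212

G_0=5  [base 2] 2^2 + 1  →[2↦3]→  3^3 + 1 = 28  −1 ⇒ G_1=27
G_1=27  [base 3] 3^3  →[3↦4]→  4^4 = 256  −1 ⇒ G_2=255
G_2=255  [base 4] 3·4^3 + 3·4^2 + 3·4 + 3  →[4↦5]→  3·5^3 + 3·5^2 + 3·5 + 3 = 468  −1 ⇒ G_3=467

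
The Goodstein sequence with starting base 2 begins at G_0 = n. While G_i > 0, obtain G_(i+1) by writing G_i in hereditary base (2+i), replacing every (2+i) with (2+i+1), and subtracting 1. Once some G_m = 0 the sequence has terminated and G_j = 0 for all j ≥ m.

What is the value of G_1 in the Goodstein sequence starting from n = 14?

110

base 2: 14 = 2^(2 + 1) + 2^2 + 2; at 3: 3^(3 + 1) + 3^3 + 3 = 111; next = 110
base 3: 110 = 3^(3 + 1) + 3^3 + 2; at 4: 4^(4 + 1) + 4^4 + 2 = 1282; next = 1281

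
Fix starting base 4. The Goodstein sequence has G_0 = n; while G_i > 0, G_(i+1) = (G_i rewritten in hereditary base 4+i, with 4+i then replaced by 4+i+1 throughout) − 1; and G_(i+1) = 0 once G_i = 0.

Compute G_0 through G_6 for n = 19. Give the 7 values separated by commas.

19, 27, 37, 49, 63, 69, 75

[0] 19 ≡ 4^2 + 3 (base 4). Lift 5: 28. −1: 27.
[1] 27 ≡ 5^2 + 2 (base 5). Lift 6: 38. −1: 37.
[2] 37 ≡ 6^2 + 1 (base 6). Lift 7: 50. −1: 49.
[3] 49 ≡ 7^2 (base 7). Lift 8: 64. −1: 63.
[4] 63 ≡ 7·8 + 7 (base 8). Lift 9: 70. −1: 69.
[5] 69 ≡ 7·9 + 6 (base 9). Lift 10: 76. −1: 75.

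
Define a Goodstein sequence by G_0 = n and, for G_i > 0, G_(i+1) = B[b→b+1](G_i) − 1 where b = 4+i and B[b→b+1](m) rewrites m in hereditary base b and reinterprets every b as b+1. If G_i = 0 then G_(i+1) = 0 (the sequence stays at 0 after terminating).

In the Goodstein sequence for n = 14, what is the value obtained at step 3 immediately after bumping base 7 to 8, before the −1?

step 0: 14 = 3·4 + 2; sub 5 for 4: 3·5 + 2; = 17; G_1 = 17−1 = 16
step 1: 16 = 3·5 + 1; sub 6 for 5: 3·6 + 1; = 19; G_2 = 19−1 = 18
step 2: 18 = 3·6; sub 7 for 6: 3·7; = 21; G_3 = 21−1 = 20
step 3: 20 = 2·7 + 6; sub 8 for 7: 2·8 + 6; = 22; G_4 = 22−1 = 21

22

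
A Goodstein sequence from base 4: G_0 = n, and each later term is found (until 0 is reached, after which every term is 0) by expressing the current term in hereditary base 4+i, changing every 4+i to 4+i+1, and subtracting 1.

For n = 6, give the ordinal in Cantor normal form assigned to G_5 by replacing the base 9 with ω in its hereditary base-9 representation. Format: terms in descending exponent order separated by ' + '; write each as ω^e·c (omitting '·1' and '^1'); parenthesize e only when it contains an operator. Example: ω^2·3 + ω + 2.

i=0: 6 = 4 + 2 (b=4); 4→5: 5 + 2 = 7; 7−1 = 6
i=1: 6 = 5 + 1 (b=5); 5→6: 6 + 1 = 7; 7−1 = 6
i=2: 6 = 6 (b=6); 6→7: 7 = 7; 7−1 = 6
i=3: 6 = 6 (b=7); 7→8: 6 = 6; 6−1 = 5
i=4: 5 = 5 (b=8); 8→9: 5 = 5; 5−1 = 4

4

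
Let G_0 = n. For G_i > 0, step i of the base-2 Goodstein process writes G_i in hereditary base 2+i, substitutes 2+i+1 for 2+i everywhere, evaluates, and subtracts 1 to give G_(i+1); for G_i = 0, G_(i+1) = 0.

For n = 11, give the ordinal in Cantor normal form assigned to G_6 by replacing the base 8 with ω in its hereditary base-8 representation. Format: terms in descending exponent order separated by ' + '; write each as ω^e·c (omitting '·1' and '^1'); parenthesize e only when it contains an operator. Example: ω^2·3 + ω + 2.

ω^ω·7 + ω^7·7 + ω^6·7 + ω^5·7 + ω^4·7 + ω^3·7 + ω^2·7 + ω·7 + 7

11 —HB2→ 2^(2 + 1) + 2 + 1 —bump→ 3^(3 + 1) + 3 + 1 = 85 —(−1)→ 84
84 —HB3→ 3^(3 + 1) + 3 —bump→ 4^(4 + 1) + 4 = 1028 —(−1)→ 1027
1027 —HB4→ 4^(4 + 1) + 3 —bump→ 5^(5 + 1) + 3 = 15628 —(−1)→ 15627
15627 —HB5→ 5^(5 + 1) + 2 —bump→ 6^(6 + 1) + 2 = 279938 —(−1)→ 279937
279937 —HB6→ 6^(6 + 1) + 1 —bump→ 7^(7 + 1) + 1 = 5764802 —(−1)→ 5764801
5764801 —HB7→ 7^(7 + 1) —bump→ 8^(8 + 1) = 134217728 —(−1)→ 134217727
134217727 —HB8→ 7·8^8 + 7·8^7 + 7·8^6 + 7·8^5 + 7·8^4 + 7·8^3 + 7·8^2 + 7·8 + 7 —bump→ 7·9^9 + 7·9^7 + 7·9^6 + 7·9^5 + 7·9^4 + 7·9^3 + 7·9^2 + 7·9 + 7 = 2749609303 —(−1)→ 2749609302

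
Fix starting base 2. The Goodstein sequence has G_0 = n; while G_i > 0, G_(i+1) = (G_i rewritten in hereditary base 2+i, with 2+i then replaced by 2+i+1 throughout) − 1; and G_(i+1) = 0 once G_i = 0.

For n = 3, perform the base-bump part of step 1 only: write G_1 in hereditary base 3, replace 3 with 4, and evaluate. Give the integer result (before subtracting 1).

4

step 0: 3 = 2 + 1; sub 3 for 2: 3 + 1; = 4; G_1 = 4−1 = 3
step 1: 3 = 3; sub 4 for 3: 4; = 4; G_2 = 4−1 = 3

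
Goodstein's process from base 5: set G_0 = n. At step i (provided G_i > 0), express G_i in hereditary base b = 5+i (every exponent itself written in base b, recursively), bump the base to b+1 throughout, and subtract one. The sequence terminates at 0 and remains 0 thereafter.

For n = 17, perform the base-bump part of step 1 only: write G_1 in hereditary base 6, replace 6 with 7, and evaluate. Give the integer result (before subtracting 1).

base 5: 17 = 3·5 + 2; at 6: 3·6 + 2 = 20; next = 19
base 6: 19 = 3·6 + 1; at 7: 3·7 + 1 = 22; next = 21

22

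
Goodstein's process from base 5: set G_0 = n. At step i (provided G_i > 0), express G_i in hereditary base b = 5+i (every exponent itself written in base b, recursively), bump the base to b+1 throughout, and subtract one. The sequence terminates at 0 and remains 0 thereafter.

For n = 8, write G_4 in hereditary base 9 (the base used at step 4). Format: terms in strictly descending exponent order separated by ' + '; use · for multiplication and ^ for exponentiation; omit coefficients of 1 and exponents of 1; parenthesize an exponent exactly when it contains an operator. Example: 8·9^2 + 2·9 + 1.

base 5: 8 = 5 + 3; at 6: 6 + 3 = 9; next = 8
base 6: 8 = 6 + 2; at 7: 7 + 2 = 9; next = 8
base 7: 8 = 7 + 1; at 8: 8 + 1 = 9; next = 8
base 8: 8 = 8; at 9: 9 = 9; next = 8

8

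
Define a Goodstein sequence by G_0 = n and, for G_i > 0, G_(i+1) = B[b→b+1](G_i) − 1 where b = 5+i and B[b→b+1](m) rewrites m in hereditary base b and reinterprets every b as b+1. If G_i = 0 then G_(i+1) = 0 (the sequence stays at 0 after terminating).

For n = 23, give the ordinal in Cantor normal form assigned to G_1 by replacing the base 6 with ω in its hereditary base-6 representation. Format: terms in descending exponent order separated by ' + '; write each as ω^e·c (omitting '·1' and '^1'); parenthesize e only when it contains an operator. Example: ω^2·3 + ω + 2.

G_0=23  [base 5] 4·5 + 3  →[5↦6]→  4·6 + 3 = 27  −1 ⇒ G_1=26
G_1=26  [base 6] 4·6 + 2  →[6↦7]→  4·7 + 2 = 30  −1 ⇒ G_2=29

ω·4 + 2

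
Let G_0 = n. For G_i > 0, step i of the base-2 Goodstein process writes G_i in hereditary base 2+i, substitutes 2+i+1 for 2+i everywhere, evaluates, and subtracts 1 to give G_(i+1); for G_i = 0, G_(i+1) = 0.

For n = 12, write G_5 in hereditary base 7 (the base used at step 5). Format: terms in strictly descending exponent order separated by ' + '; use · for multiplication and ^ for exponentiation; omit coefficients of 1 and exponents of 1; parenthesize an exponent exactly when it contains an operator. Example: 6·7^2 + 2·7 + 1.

7^(7 + 1) + 2·7^2 + 7 + 4

step 0: 12 = 2^(2 + 1) + 2^2; sub 3 for 2: 3^(3 + 1) + 3^3; = 108; G_1 = 108−1 = 107
step 1: 107 = 3^(3 + 1) + 2·3^2 + 2·3 + 2; sub 4 for 3: 4^(4 + 1) + 2·4^2 + 2·4 + 2; = 1066; G_2 = 1066−1 = 1065
step 2: 1065 = 4^(4 + 1) + 2·4^2 + 2·4 + 1; sub 5 for 4: 5^(5 + 1) + 2·5^2 + 2·5 + 1; = 15686; G_3 = 15686−1 = 15685
step 3: 15685 = 5^(5 + 1) + 2·5^2 + 2·5; sub 6 for 5: 6^(6 + 1) + 2·6^2 + 2·6; = 280020; G_4 = 280020−1 = 280019
step 4: 280019 = 6^(6 + 1) + 2·6^2 + 6 + 5; sub 7 for 6: 7^(7 + 1) + 2·7^2 + 7 + 5; = 5764911; G_5 = 5764911−1 = 5764910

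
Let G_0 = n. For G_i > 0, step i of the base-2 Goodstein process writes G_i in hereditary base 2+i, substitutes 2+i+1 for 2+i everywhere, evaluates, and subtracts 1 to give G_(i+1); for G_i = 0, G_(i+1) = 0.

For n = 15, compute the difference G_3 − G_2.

17469

G_0=15  [base 2] 2^(2 + 1) + 2^2 + 2 + 1  →[2↦3]→  3^(3 + 1) + 3^3 + 3 + 1 = 112  −1 ⇒ G_1=111
G_1=111  [base 3] 3^(3 + 1) + 3^3 + 3  →[3↦4]→  4^(4 + 1) + 4^4 + 4 = 1284  −1 ⇒ G_2=1283
G_2=1283  [base 4] 4^(4 + 1) + 4^4 + 3  →[4↦5]→  5^(5 + 1) + 5^5 + 3 = 18753  −1 ⇒ G_3=18752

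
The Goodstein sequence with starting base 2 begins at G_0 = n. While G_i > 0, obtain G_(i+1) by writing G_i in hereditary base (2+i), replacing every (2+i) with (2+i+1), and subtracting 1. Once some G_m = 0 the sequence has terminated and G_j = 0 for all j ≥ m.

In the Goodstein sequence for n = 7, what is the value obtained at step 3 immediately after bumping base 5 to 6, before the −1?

46658

G_0=7  [base 2] 2^2 + 2 + 1  →[2↦3]→  3^3 + 3 + 1 = 31  −1 ⇒ G_1=30
G_1=30  [base 3] 3^3 + 3  →[3↦4]→  4^4 + 4 = 260  −1 ⇒ G_2=259
G_2=259  [base 4] 4^4 + 3  →[4↦5]→  5^5 + 3 = 3128  −1 ⇒ G_3=3127
G_3=3127  [base 5] 5^5 + 2  →[5↦6]→  6^6 + 2 = 46658  −1 ⇒ G_4=46657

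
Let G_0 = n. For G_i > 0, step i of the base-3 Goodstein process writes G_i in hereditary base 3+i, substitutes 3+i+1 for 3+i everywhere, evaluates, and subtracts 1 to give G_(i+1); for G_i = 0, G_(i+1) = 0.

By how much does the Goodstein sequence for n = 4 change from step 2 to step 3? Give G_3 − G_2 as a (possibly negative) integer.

-1

[0] 4 ≡ 3 + 1 (base 3). Lift 4: 5. −1: 4.
[1] 4 ≡ 4 (base 4). Lift 5: 5. −1: 4.
[2] 4 ≡ 4 (base 5). Lift 6: 4. −1: 3.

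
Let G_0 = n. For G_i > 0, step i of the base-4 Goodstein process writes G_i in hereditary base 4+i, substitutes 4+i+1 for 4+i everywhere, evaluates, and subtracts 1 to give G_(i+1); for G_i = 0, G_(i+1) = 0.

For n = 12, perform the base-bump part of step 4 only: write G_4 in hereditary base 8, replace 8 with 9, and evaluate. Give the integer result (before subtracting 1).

step 0: 12 = 3·4; sub 5 for 4: 3·5; = 15; G_1 = 15−1 = 14
step 1: 14 = 2·5 + 4; sub 6 for 5: 2·6 + 4; = 16; G_2 = 16−1 = 15
step 2: 15 = 2·6 + 3; sub 7 for 6: 2·7 + 3; = 17; G_3 = 17−1 = 16
step 3: 16 = 2·7 + 2; sub 8 for 7: 2·8 + 2; = 18; G_4 = 18−1 = 17
step 4: 17 = 2·8 + 1; sub 9 for 8: 2·9 + 1; = 19; G_5 = 19−1 = 18

19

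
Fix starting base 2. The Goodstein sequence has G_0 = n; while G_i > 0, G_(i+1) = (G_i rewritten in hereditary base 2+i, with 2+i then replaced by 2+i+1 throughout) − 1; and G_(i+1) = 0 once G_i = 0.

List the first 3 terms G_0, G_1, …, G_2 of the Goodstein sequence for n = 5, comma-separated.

5, 27, 255

G_0 = 5. HB_2(5) = 2^2 + 1. Bump = 28. G_1 = 27.
G_1 = 27. HB_3(27) = 3^3. Bump = 256. G_2 = 255.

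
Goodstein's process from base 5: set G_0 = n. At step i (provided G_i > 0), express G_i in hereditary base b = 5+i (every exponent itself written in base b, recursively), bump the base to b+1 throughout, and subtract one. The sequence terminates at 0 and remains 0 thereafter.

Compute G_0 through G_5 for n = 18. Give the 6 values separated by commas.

18, 20, 22, 24, 26, 27

step 0: 18 = 3·5 + 3; sub 6 for 5: 3·6 + 3; = 21; G_1 = 21−1 = 20
step 1: 20 = 3·6 + 2; sub 7 for 6: 3·7 + 2; = 23; G_2 = 23−1 = 22
step 2: 22 = 3·7 + 1; sub 8 for 7: 3·8 + 1; = 25; G_3 = 25−1 = 24
step 3: 24 = 3·8; sub 9 for 8: 3·9; = 27; G_4 = 27−1 = 26
step 4: 26 = 2·9 + 8; sub 10 for 9: 2·10 + 8; = 28; G_5 = 28−1 = 27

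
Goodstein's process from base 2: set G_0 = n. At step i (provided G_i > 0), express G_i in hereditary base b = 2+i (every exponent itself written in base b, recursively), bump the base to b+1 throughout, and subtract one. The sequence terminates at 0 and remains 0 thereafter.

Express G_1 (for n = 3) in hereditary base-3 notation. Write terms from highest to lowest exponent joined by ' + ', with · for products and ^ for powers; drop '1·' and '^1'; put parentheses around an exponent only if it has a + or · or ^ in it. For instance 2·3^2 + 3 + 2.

base 2: 3 = 2 + 1; at 3: 3 + 1 = 4; next = 3
base 3: 3 = 3; at 4: 4 = 4; next = 3

3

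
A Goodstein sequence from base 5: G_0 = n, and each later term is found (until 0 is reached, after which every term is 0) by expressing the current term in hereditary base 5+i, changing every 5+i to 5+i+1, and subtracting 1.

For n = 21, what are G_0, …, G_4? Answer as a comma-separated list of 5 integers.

i=0: 21 = 4·5 + 1 (b=5); 5→6: 4·6 + 1 = 25; 25−1 = 24
i=1: 24 = 4·6 (b=6); 6→7: 4·7 = 28; 28−1 = 27
i=2: 27 = 3·7 + 6 (b=7); 7→8: 3·8 + 6 = 30; 30−1 = 29
i=3: 29 = 3·8 + 5 (b=8); 8→9: 3·9 + 5 = 32; 32−1 = 31

21, 24, 27, 29, 31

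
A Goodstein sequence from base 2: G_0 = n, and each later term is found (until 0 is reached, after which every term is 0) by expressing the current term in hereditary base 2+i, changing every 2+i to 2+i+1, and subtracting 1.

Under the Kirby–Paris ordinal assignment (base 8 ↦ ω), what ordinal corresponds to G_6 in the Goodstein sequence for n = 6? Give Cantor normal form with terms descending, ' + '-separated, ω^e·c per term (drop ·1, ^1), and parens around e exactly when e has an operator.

i=0: 6 = 2^2 + 2 (b=2); 2→3: 3^3 + 3 = 30; 30−1 = 29
i=1: 29 = 3^3 + 2 (b=3); 3→4: 4^4 + 2 = 258; 258−1 = 257
i=2: 257 = 4^4 + 1 (b=4); 4→5: 5^5 + 1 = 3126; 3126−1 = 3125
i=3: 3125 = 5^5 (b=5); 5→6: 6^6 = 46656; 46656−1 = 46655
i=4: 46655 = 5·6^5 + 5·6^4 + 5·6^3 + 5·6^2 + 5·6 + 5 (b=6); 6→7: 5·7^5 + 5·7^4 + 5·7^3 + 5·7^2 + 5·7 + 5 = 98040; 98040−1 = 98039
i=5: 98039 = 5·7^5 + 5·7^4 + 5·7^3 + 5·7^2 + 5·7 + 4 (b=7); 7→8: 5·8^5 + 5·8^4 + 5·8^3 + 5·8^2 + 5·8 + 4 = 187244; 187244−1 = 187243
i=6: 187243 = 5·8^5 + 5·8^4 + 5·8^3 + 5·8^2 + 5·8 + 3 (b=8); 8→9: 5·9^5 + 5·9^4 + 5·9^3 + 5·9^2 + 5·9 + 3 = 332148; 332148−1 = 332147

ω^5·5 + ω^4·5 + ω^3·5 + ω^2·5 + ω·5 + 3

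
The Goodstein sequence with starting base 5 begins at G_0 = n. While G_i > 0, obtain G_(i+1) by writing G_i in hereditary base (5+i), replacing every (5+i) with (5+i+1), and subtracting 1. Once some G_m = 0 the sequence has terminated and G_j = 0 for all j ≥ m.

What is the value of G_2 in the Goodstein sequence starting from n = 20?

i=0: 20 = 4·5 (b=5); 5→6: 4·6 = 24; 24−1 = 23
i=1: 23 = 3·6 + 5 (b=6); 6→7: 3·7 + 5 = 26; 26−1 = 25
i=2: 25 = 3·7 + 4 (b=7); 7→8: 3·8 + 4 = 28; 28−1 = 27

25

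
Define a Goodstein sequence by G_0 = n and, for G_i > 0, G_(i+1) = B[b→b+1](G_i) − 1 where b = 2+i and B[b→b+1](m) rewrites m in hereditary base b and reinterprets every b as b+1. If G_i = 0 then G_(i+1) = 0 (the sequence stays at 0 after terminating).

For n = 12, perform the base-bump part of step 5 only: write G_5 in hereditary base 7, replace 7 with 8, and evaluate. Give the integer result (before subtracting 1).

i=0: 12 = 2^(2 + 1) + 2^2 (b=2); 2→3: 3^(3 + 1) + 3^3 = 108; 108−1 = 107
i=1: 107 = 3^(3 + 1) + 2·3^2 + 2·3 + 2 (b=3); 3→4: 4^(4 + 1) + 2·4^2 + 2·4 + 2 = 1066; 1066−1 = 1065
i=2: 1065 = 4^(4 + 1) + 2·4^2 + 2·4 + 1 (b=4); 4→5: 5^(5 + 1) + 2·5^2 + 2·5 + 1 = 15686; 15686−1 = 15685
i=3: 15685 = 5^(5 + 1) + 2·5^2 + 2·5 (b=5); 5→6: 6^(6 + 1) + 2·6^2 + 2·6 = 280020; 280020−1 = 280019
i=4: 280019 = 6^(6 + 1) + 2·6^2 + 6 + 5 (b=6); 6→7: 7^(7 + 1) + 2·7^2 + 7 + 5 = 5764911; 5764911−1 = 5764910
i=5: 5764910 = 7^(7 + 1) + 2·7^2 + 7 + 4 (b=7); 7→8: 8^(8 + 1) + 2·8^2 + 8 + 4 = 134217868; 134217868−1 = 134217867

134217868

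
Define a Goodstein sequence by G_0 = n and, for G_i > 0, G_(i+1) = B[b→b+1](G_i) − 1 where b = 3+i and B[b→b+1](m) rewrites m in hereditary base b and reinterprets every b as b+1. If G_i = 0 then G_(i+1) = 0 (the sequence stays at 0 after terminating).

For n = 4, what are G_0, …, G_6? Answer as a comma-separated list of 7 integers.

4, 4, 4, 3, 2, 1, 0

G_0=4  [base 3] 3 + 1  →[3↦4]→  4 + 1 = 5  −1 ⇒ G_1=4
G_1=4  [base 4] 4  →[4↦5]→  5 = 5  −1 ⇒ G_2=4
G_2=4  [base 5] 4  →[5↦6]→  4 = 4  −1 ⇒ G_3=3
G_3=3  [base 6] 3  →[6↦7]→  3 = 3  −1 ⇒ G_4=2
G_4=2  [base 7] 2  →[7↦8]→  2 = 2  −1 ⇒ G_5=1
G_5=1  [base 8] 1  →[8↦9]→  1 = 1  −1 ⇒ G_6=0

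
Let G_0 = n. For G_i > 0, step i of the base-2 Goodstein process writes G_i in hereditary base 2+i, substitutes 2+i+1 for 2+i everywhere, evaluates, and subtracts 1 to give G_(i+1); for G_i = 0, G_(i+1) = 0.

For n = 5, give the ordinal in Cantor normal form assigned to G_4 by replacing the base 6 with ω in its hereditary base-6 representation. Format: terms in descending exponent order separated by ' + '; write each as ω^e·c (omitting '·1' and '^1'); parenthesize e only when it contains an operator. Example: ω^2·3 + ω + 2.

step 0: 5 = 2^2 + 1; sub 3 for 2: 3^3 + 1; = 28; G_1 = 28−1 = 27
step 1: 27 = 3^3; sub 4 for 3: 4^4; = 256; G_2 = 256−1 = 255
step 2: 255 = 3·4^3 + 3·4^2 + 3·4 + 3; sub 5 for 4: 3·5^3 + 3·5^2 + 3·5 + 3; = 468; G_3 = 468−1 = 467
step 3: 467 = 3·5^3 + 3·5^2 + 3·5 + 2; sub 6 for 5: 3·6^3 + 3·6^2 + 3·6 + 2; = 776; G_4 = 776−1 = 775
step 4: 775 = 3·6^3 + 3·6^2 + 3·6 + 1; sub 7 for 6: 3·7^3 + 3·7^2 + 3·7 + 1; = 1198; G_5 = 1198−1 = 1197

ω^3·3 + ω^2·3 + ω·3 + 1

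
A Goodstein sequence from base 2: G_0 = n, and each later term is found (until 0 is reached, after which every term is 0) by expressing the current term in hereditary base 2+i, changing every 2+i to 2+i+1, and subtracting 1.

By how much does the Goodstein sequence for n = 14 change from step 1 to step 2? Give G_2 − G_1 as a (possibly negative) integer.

base 2: 14 = 2^(2 + 1) + 2^2 + 2; at 3: 3^(3 + 1) + 3^3 + 3 = 111; next = 110
base 3: 110 = 3^(3 + 1) + 3^3 + 2; at 4: 4^(4 + 1) + 4^4 + 2 = 1282; next = 1281

1171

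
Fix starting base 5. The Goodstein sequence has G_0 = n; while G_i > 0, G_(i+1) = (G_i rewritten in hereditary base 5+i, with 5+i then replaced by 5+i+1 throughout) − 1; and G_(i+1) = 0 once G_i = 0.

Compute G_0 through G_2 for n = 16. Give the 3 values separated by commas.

16, 18, 20

G_0 = 16. HB_5(16) = 3·5 + 1. Bump = 19. G_1 = 18.
G_1 = 18. HB_6(18) = 3·6. Bump = 21. G_2 = 20.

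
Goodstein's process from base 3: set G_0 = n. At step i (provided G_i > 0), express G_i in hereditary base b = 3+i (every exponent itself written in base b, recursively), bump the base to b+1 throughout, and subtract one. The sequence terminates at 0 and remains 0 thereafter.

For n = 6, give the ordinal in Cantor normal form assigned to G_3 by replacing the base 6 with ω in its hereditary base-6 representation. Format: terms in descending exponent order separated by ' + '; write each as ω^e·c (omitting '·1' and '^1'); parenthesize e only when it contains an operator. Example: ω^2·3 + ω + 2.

ω + 1

G_0=6  [base 3] 2·3  →[3↦4]→  2·4 = 8  −1 ⇒ G_1=7
G_1=7  [base 4] 4 + 3  →[4↦5]→  5 + 3 = 8  −1 ⇒ G_2=7
G_2=7  [base 5] 5 + 2  →[5↦6]→  6 + 2 = 8  −1 ⇒ G_3=7
G_3=7  [base 6] 6 + 1  →[6↦7]→  7 + 1 = 8  −1 ⇒ G_4=7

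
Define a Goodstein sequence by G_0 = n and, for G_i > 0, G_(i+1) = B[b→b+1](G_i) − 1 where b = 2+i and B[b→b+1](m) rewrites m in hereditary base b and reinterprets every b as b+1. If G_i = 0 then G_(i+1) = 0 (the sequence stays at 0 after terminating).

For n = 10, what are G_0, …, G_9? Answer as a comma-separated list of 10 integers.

i=0: 10 = 2^(2 + 1) + 2 (b=2); 2→3: 3^(3 + 1) + 3 = 84; 84−1 = 83
i=1: 83 = 3^(3 + 1) + 2 (b=3); 3→4: 4^(4 + 1) + 2 = 1026; 1026−1 = 1025
i=2: 1025 = 4^(4 + 1) + 1 (b=4); 4→5: 5^(5 + 1) + 1 = 15626; 15626−1 = 15625
i=3: 15625 = 5^(5 + 1) (b=5); 5→6: 6^(6 + 1) = 279936; 279936−1 = 279935
i=4: 279935 = 5·6^6 + 5·6^5 + 5·6^4 + 5·6^3 + 5·6^2 + 5·6 + 5 (b=6); 6→7: 5·7^7 + 5·7^5 + 5·7^4 + 5·7^3 + 5·7^2 + 5·7 + 5 = 4215755; 4215755−1 = 4215754
i=5: 4215754 = 5·7^7 + 5·7^5 + 5·7^4 + 5·7^3 + 5·7^2 + 5·7 + 4 (b=7); 7→8: 5·8^8 + 5·8^5 + 5·8^4 + 5·8^3 + 5·8^2 + 5·8 + 4 = 84073324; 84073324−1 = 84073323
i=6: 84073323 = 5·8^8 + 5·8^5 + 5·8^4 + 5·8^3 + 5·8^2 + 5·8 + 3 (b=8); 8→9: 5·9^9 + 5·9^5 + 5·9^4 + 5·9^3 + 5·9^2 + 5·9 + 3 = 1937434593; 1937434593−1 = 1937434592
i=7: 1937434592 = 5·9^9 + 5·9^5 + 5·9^4 + 5·9^3 + 5·9^2 + 5·9 + 2 (b=9); 9→10: 5·10^10 + 5·10^5 + 5·10^4 + 5·10^3 + 5·10^2 + 5·10 + 2 = 50000555552; 50000555552−1 = 50000555551
i=8: 50000555551 = 5·10^10 + 5·10^5 + 5·10^4 + 5·10^3 + 5·10^2 + 5·10 + 1 (b=10); 10→11: 5·11^11 + 5·11^5 + 5·11^4 + 5·11^3 + 5·11^2 + 5·11 + 1 = 1426559238831; 1426559238831−1 = 1426559238830

10, 83, 1025, 15625, 279935, 4215754, 84073323, 1937434592, 50000555551, 1426559238830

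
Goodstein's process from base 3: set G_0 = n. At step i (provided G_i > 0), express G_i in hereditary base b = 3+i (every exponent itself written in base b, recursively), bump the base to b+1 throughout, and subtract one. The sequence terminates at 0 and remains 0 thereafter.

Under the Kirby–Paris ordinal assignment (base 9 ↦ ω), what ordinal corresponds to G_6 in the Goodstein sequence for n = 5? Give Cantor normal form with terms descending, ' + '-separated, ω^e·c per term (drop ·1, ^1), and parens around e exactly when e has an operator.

2

(0) 5|_3 = 3 + 2 ↦ 4 + 2|_4 = 6 ⇒ 5
(1) 5|_4 = 4 + 1 ↦ 5 + 1|_5 = 6 ⇒ 5
(2) 5|_5 = 5 ↦ 6|_6 = 6 ⇒ 5
(3) 5|_6 = 5 ↦ 5|_7 = 5 ⇒ 4
(4) 4|_7 = 4 ↦ 4|_8 = 4 ⇒ 3
(5) 3|_8 = 3 ↦ 3|_9 = 3 ⇒ 2
(6) 2|_9 = 2 ↦ 2|_10 = 2 ⇒ 1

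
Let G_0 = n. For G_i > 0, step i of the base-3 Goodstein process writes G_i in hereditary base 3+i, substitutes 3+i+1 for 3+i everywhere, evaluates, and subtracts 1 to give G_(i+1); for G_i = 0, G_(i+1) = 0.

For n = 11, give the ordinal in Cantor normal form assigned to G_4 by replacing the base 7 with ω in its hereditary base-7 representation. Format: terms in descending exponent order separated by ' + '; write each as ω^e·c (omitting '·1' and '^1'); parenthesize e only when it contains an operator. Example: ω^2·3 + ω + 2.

(0) 11|_3 = 3^2 + 2 ↦ 4^2 + 2|_4 = 18 ⇒ 17
(1) 17|_4 = 4^2 + 1 ↦ 5^2 + 1|_5 = 26 ⇒ 25
(2) 25|_5 = 5^2 ↦ 6^2|_6 = 36 ⇒ 35
(3) 35|_6 = 5·6 + 5 ↦ 5·7 + 5|_7 = 40 ⇒ 39
(4) 39|_7 = 5·7 + 4 ↦ 5·8 + 4|_8 = 44 ⇒ 43

ω·5 + 4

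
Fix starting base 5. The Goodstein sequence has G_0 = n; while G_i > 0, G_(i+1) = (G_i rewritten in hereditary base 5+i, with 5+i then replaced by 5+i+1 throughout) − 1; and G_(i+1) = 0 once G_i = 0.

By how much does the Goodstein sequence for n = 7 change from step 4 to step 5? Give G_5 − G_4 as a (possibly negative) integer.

-1

7 —HB5→ 5 + 2 —bump→ 6 + 2 = 8 —(−1)→ 7
7 —HB6→ 6 + 1 —bump→ 7 + 1 = 8 —(−1)→ 7
7 —HB7→ 7 —bump→ 8 = 8 —(−1)→ 7
7 —HB8→ 7 —bump→ 7 = 7 —(−1)→ 6
6 —HB9→ 6 —bump→ 6 = 6 —(−1)→ 5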